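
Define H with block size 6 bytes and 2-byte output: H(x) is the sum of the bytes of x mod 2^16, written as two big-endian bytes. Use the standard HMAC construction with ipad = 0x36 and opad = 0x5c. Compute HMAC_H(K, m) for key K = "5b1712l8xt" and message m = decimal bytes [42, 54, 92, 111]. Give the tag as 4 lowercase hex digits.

0379

Key "5b1712l8xt" = 35 62 31 37 31 32 6c 38 78 74 is 10 bytes > B = 6, so hash it first: H(key) = 02 f2, then zero-pad to 6 bytes: K' = 02 f2 00 00 00 00.
K' ⊕ ipad = 34 c4 36 36 36 36.  K' ⊕ opad = 5e ae 5c 5c 5c 5c.
Inner input = (K'⊕ipad) ∥ m = 34 c4 36 36 36 36 ∥ 2a 36 5c 6f.
Inner hash: sum = 52+196+54+54+54+54+42+54+92+111 = 763 → 02 fb.
Outer input = (K'⊕opad) ∥ inner = 5e ae 5c 5c 5c 5c ∥ 02 fb.
Outer hash (tag): sum = 94+174+92+92+92+92+2+251 = 889 → 03 79.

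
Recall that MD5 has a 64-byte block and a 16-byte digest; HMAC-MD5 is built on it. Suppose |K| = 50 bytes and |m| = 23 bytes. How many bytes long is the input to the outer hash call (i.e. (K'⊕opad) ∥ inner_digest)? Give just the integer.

80

Key is 50 ≤ 64 bytes, zero-padded: |K'| = 64.
Outer input = (K'⊕opad) ∥ H(inner) → 64 + 16 = 80 bytes.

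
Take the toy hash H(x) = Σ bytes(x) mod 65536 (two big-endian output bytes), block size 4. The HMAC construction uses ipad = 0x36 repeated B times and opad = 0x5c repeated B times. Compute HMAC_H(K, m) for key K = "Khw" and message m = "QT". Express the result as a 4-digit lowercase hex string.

01ca

Key "Khw" = 4b 68 77 is 3 bytes ≤ B = 4; zero-pad to 4 bytes: K' = 4b 68 77 00.
K' ⊕ ipad = 7d 5e 41 36.  K' ⊕ opad = 17 34 2b 5c.
Inner input = (K'⊕ipad) ∥ m = 7d 5e 41 36 ∥ 51 54.
Inner hash: sum = 125+94+65+54+81+84 = 503 → 01 f7.
Outer input = (K'⊕opad) ∥ inner = 17 34 2b 5c ∥ 01 f7.
Outer hash (tag): sum = 23+52+43+92+1+247 = 458 → 01 ca.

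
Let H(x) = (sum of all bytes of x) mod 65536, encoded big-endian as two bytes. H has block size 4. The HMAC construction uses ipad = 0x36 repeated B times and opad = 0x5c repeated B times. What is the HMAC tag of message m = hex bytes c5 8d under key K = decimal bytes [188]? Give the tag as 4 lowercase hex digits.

0274

Key decimal bytes [188] = bc is 1 byte ≤ B = 4; zero-pad to 4 bytes: K' = bc 00 00 00.
K' ⊕ ipad = 8a 36 36 36.  K' ⊕ opad = e0 5c 5c 5c.
Inner input = (K'⊕ipad) ∥ m = 8a 36 36 36 ∥ c5 8d.
Inner hash: sum = 138+54+54+54+197+141 = 638 → 02 7e.
Outer input = (K'⊕opad) ∥ inner = e0 5c 5c 5c ∥ 02 7e.
Outer hash (tag): sum = 224+92+92+92+2+126 = 628 → 02 74.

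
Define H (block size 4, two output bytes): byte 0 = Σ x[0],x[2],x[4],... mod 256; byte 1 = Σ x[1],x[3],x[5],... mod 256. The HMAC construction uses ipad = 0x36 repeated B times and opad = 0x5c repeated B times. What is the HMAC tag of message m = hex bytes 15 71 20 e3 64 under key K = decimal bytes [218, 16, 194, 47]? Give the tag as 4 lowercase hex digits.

Key decimal bytes [218, 16, 194, 47] = da 10 c2 2f is exactly B = 4 bytes: K' = da 10 c2 2f.
K' ⊕ ipad = ec 26 f4 19.  K' ⊕ opad = 86 4c 9e 73.
Inner input = (K'⊕ipad) ∥ m = ec 26 f4 19 ∥ 15 71 20 e3 64.
Inner hash: even-index sum = 633 mod 256 = 121; odd-index sum = 403 mod 256 = 147 → 79 93.
Outer input = (K'⊕opad) ∥ inner = 86 4c 9e 73 ∥ 79 93.
Outer hash (tag): even-index sum = 413 mod 256 = 157; odd-index sum = 338 mod 256 = 82 → 9d 52.

9d52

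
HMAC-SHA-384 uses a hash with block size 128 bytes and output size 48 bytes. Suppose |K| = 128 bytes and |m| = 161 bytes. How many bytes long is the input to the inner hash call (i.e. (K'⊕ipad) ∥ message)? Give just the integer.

Key is 128 ≤ 128 bytes, zero-padded: |K'| = 128.
Inner input = (K'⊕ipad) ∥ m → 128 + 161 = 289 bytes.

289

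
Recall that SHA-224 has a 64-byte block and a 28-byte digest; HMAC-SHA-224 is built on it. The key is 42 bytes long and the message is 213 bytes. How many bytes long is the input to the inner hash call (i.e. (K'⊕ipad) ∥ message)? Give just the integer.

277

Key is 42 ≤ 64 bytes, zero-padded: |K'| = 64.
Inner input = (K'⊕ipad) ∥ m → 64 + 213 = 277 bytes.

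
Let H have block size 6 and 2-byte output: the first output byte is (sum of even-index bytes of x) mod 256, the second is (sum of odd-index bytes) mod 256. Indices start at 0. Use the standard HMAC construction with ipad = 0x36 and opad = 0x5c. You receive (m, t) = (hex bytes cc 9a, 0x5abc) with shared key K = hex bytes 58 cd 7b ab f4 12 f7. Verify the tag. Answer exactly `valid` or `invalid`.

invalid

Key hex bytes 58 cd 7b ab f4 12 f7 is 7 bytes > B = 6, so hash it first: H(key) = be 8a, then zero-pad to 6 bytes: K' = be 8a 00 00 00 00.
K' ⊕ ipad = 88 bc 36 36 36 36; K' ⊕ opad = e2 d6 5c 5c 5c 5c.
Inner hash: even-index sum = 448 mod 256 = 192; odd-index sum = 450 mod 256 = 194 → c0 c2.
Outer hash (recomputed tag): even-index sum = 602 mod 256 = 90; odd-index sum = 592 mod 256 = 80 → 5a 50.
Recomputed tag = 5a50; claimed = 5abc → mismatch.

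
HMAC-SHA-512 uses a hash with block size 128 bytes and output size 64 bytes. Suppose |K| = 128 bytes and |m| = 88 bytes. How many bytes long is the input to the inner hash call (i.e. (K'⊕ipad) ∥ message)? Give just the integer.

216

Key is 128 ≤ 128 bytes, zero-padded: |K'| = 128.
Inner input = (K'⊕ipad) ∥ m → 128 + 88 = 216 bytes.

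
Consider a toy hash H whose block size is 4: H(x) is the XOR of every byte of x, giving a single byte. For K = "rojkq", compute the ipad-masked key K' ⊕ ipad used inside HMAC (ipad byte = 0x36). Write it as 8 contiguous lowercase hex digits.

Key "rojkq" = 72 6f 6a 6b 71 is 5 bytes > B = 4, so hash it first: H(key) = 6d, then zero-pad to 4 bytes: K' = 6d 00 00 00.
XOR each byte with 0x36: 6d⊕36=5b, 00⊕36=36, 00⊕36=36, 00⊕36=36.

5b363636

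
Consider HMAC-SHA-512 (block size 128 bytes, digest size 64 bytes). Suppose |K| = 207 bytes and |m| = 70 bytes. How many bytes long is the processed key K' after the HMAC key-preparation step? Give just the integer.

Key is 207 > 128 bytes, so it is hashed to 64 bytes then zero-padded to 128: |K'| = 128.

128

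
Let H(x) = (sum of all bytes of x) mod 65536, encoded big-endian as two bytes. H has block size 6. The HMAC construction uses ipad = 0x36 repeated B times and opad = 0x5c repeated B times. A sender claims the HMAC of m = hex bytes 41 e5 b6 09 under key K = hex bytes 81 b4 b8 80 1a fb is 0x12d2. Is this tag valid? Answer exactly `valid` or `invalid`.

invalid

Key hex bytes 81 b4 b8 80 1a fb is exactly B = 6 bytes: K' = 81 b4 b8 80 1a fb.
K' ⊕ ipad = b7 82 8e b6 2c cd; K' ⊕ opad = dd e8 e4 dc 46 a7.
Inner hash: sum = 183+130+142+182+44+205+65+229+182+9 = 1371 → 05 5b.
Outer hash (recomputed tag): sum = 221+232+228+220+70+167+5+91 = 1234 → 04 d2.
Recomputed tag = 04d2; claimed = 12d2 → mismatch.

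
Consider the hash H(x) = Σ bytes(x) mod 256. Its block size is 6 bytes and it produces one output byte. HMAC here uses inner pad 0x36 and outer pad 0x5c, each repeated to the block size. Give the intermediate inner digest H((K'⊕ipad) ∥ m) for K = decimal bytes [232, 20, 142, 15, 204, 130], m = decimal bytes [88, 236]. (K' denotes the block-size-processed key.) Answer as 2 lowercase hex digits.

e3

Key decimal bytes [232, 20, 142, 15, 204, 130] = e8 14 8e 0f cc 82 is exactly B = 6 bytes: K' = e8 14 8e 0f cc 82.
K' ⊕ ipad = de 22 b8 39 fa b4.
Inner input = de 22 b8 39 fa b4 ∥ 58 ec.
Inner hash: sum = 222+34+184+57+250+180+88+236 = 1251; mod 256 = 227 → e3.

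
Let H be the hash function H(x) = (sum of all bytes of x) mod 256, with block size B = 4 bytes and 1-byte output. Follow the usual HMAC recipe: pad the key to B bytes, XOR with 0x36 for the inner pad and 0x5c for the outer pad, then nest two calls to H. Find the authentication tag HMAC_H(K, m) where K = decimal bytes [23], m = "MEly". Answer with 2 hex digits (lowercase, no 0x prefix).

Key decimal bytes [23] = 17 is 1 byte ≤ B = 4; zero-pad to 4 bytes: K' = 17 00 00 00.
K' ⊕ ipad = 21 36 36 36.  K' ⊕ opad = 4b 5c 5c 5c.
Inner input = (K'⊕ipad) ∥ m = 21 36 36 36 ∥ 4d 45 6c 79.
Inner hash: sum = 33+54+54+54+77+69+108+121 = 570; mod 256 = 58 → 3a.
Outer input = (K'⊕opad) ∥ inner = 4b 5c 5c 5c ∥ 3a.
Outer hash (tag): sum = 75+92+92+92+58 = 409; mod 256 = 153 → 99.

99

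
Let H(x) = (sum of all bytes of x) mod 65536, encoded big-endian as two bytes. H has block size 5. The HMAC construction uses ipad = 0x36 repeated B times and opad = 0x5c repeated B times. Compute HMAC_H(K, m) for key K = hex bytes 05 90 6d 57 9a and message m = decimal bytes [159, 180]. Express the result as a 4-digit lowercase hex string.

02be

Key hex bytes 05 90 6d 57 9a is exactly B = 5 bytes: K' = 05 90 6d 57 9a.
K' ⊕ ipad = 33 a6 5b 61 ac.  K' ⊕ opad = 59 cc 31 0b c6.
Inner input = (K'⊕ipad) ∥ m = 33 a6 5b 61 ac ∥ 9f b4.
Inner hash: sum = 51+166+91+97+172+159+180 = 916 → 03 94.
Outer input = (K'⊕opad) ∥ inner = 59 cc 31 0b c6 ∥ 03 94.
Outer hash (tag): sum = 89+204+49+11+198+3+148 = 702 → 02 be.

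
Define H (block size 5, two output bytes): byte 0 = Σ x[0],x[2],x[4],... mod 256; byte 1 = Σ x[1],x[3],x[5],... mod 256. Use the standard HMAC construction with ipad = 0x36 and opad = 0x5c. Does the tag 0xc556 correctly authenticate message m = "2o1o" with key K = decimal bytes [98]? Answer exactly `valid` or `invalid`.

valid

Key decimal bytes [98] = 62 is 1 byte ≤ B = 5; zero-pad to 5 bytes: K' = 62 00 00 00 00.
K' ⊕ ipad = 54 36 36 36 36; K' ⊕ opad = 3e 5c 5c 5c 5c.
Inner hash: even-index sum = 414 mod 256 = 158; odd-index sum = 207 mod 256 = 207 → 9e cf.
Outer hash (recomputed tag): even-index sum = 453 mod 256 = 197; odd-index sum = 342 mod 256 = 86 → c5 56.
Recomputed tag = c556; claimed = c556 → match.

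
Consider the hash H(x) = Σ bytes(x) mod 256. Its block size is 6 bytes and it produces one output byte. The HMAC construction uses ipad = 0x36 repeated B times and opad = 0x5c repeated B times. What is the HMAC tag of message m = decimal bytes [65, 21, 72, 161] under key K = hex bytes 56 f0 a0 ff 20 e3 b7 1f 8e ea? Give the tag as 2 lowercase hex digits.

Key hex bytes 56 f0 a0 ff 20 e3 b7 1f 8e ea is 10 bytes > B = 6, so hash it first: H(key) = 36, then zero-pad to 6 bytes: K' = 36 00 00 00 00 00.
K' ⊕ ipad = 00 36 36 36 36 36.  K' ⊕ opad = 6a 5c 5c 5c 5c 5c.
Inner input = (K'⊕ipad) ∥ m = 00 36 36 36 36 36 ∥ 41 15 48 a1.
Inner hash: sum = 0+54+54+54+54+54+65+21+72+161 = 589; mod 256 = 77 → 4d.
Outer input = (K'⊕opad) ∥ inner = 6a 5c 5c 5c 5c 5c ∥ 4d.
Outer hash (tag): sum = 106+92+92+92+92+92+77 = 643; mod 256 = 131 → 83.

83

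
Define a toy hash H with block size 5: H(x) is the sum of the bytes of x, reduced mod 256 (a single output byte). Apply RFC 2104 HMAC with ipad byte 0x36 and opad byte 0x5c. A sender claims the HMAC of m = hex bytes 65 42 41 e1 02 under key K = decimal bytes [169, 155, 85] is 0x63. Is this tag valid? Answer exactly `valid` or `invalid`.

Key decimal bytes [169, 155, 85] = a9 9b 55 is 3 bytes ≤ B = 5; zero-pad to 5 bytes: K' = a9 9b 55 00 00.
K' ⊕ ipad = 9f ad 63 36 36; K' ⊕ opad = f5 c7 09 5c 5c.
Inner hash: sum = 159+173+99+54+54+101+66+65+225+2 = 998; mod 256 = 230 → e6.
Outer hash (recomputed tag): sum = 245+199+9+92+92+230 = 867; mod 256 = 99 → 63.
Recomputed tag = 63; claimed = 63 → match.

valid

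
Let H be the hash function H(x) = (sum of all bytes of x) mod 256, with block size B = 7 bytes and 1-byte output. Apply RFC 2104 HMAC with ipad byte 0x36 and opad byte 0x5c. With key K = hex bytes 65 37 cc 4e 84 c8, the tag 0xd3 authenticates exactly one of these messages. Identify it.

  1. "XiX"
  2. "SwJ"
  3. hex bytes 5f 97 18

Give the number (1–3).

Key hex bytes 65 37 cc 4e 84 c8 is 6 bytes ≤ B = 7; zero-pad to 7 bytes: K' = 65 37 cc 4e 84 c8 00.
K' ⊕ ipad = 53 01 fa 78 b2 fe 36; K' ⊕ opad = 39 6b 90 12 d8 94 5c.
m1: inner = H(53 01 fa 78 b2 fe 36 58 69 58) = c5; tag = H(39 6b 90 12 d8 94 5c c5) = d3 ← matches
m2: inner = H(53 01 fa 78 b2 fe 36 53 77 4a) = c0; tag = H(39 6b 90 12 d8 94 5c c0) = ce
m3: inner = H(53 01 fa 78 b2 fe 36 5f 97 18) = ba; tag = H(39 6b 90 12 d8 94 5c ba) = c8

1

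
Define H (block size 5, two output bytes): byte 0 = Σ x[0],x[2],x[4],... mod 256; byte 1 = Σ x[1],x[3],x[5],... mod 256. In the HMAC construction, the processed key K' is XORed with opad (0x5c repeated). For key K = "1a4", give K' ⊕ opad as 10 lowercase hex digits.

Key "1a4" = 31 61 34 is 3 bytes ≤ B = 5; zero-pad to 5 bytes: K' = 31 61 34 00 00.
XOR each byte with 0x5c: 31⊕5c=6d, 61⊕5c=3d, 34⊕5c=68, 00⊕5c=5c, 00⊕5c=5c.

6d3d685c5c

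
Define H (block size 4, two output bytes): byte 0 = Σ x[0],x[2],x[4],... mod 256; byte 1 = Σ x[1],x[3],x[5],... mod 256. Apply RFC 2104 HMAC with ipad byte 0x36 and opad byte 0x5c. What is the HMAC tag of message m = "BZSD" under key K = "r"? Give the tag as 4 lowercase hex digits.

99c2

Key "r" = 72 is 1 byte ≤ B = 4; zero-pad to 4 bytes: K' = 72 00 00 00.
K' ⊕ ipad = 44 36 36 36.  K' ⊕ opad = 2e 5c 5c 5c.
Inner input = (K'⊕ipad) ∥ m = 44 36 36 36 ∥ 42 5a 53 44.
Inner hash: even-index sum = 271 mod 256 = 15; odd-index sum = 266 mod 256 = 10 → 0f 0a.
Outer input = (K'⊕opad) ∥ inner = 2e 5c 5c 5c ∥ 0f 0a.
Outer hash (tag): even-index sum = 153 mod 256 = 153; odd-index sum = 194 mod 256 = 194 → 99 c2.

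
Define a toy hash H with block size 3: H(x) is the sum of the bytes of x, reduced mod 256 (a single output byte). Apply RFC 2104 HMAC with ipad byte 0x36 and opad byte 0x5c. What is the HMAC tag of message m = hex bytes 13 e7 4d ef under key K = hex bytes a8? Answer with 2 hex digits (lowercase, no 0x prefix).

Key hex bytes a8 is 1 byte ≤ B = 3; zero-pad to 3 bytes: K' = a8 00 00.
K' ⊕ ipad = 9e 36 36.  K' ⊕ opad = f4 5c 5c.
Inner input = (K'⊕ipad) ∥ m = 9e 36 36 ∥ 13 e7 4d ef.
Inner hash: sum = 158+54+54+19+231+77+239 = 832; mod 256 = 64 → 40.
Outer input = (K'⊕opad) ∥ inner = f4 5c 5c ∥ 40.
Outer hash (tag): sum = 244+92+92+64 = 492; mod 256 = 236 → ec.

ec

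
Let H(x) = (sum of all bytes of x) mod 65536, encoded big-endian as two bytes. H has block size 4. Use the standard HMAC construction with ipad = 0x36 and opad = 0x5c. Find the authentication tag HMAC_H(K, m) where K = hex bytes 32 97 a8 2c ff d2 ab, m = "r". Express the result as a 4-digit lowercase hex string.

Key hex bytes 32 97 a8 2c ff d2 ab is 7 bytes > B = 4, so hash it first: H(key) = 04 19, then zero-pad to 4 bytes: K' = 04 19 00 00.
K' ⊕ ipad = 32 2f 36 36.  K' ⊕ opad = 58 45 5c 5c.
Inner input = (K'⊕ipad) ∥ m = 32 2f 36 36 ∥ 72.
Inner hash: sum = 50+47+54+54+114 = 319 → 01 3f.
Outer input = (K'⊕opad) ∥ inner = 58 45 5c 5c ∥ 01 3f.
Outer hash (tag): sum = 88+69+92+92+1+63 = 405 → 01 95.

0195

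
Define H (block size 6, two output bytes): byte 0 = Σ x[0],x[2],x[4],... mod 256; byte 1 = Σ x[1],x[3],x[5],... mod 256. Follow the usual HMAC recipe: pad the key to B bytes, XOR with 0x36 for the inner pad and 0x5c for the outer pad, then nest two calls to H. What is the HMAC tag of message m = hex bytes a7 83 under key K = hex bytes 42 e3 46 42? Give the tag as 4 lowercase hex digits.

553b

Key hex bytes 42 e3 46 42 is 4 bytes ≤ B = 6; zero-pad to 6 bytes: K' = 42 e3 46 42 00 00.
K' ⊕ ipad = 74 d5 70 74 36 36.  K' ⊕ opad = 1e bf 1a 1e 5c 5c.
Inner input = (K'⊕ipad) ∥ m = 74 d5 70 74 36 36 ∥ a7 83.
Inner hash: even-index sum = 449 mod 256 = 193; odd-index sum = 514 mod 256 = 2 → c1 02.
Outer input = (K'⊕opad) ∥ inner = 1e bf 1a 1e 5c 5c ∥ c1 02.
Outer hash (tag): even-index sum = 341 mod 256 = 85; odd-index sum = 315 mod 256 = 59 → 55 3b.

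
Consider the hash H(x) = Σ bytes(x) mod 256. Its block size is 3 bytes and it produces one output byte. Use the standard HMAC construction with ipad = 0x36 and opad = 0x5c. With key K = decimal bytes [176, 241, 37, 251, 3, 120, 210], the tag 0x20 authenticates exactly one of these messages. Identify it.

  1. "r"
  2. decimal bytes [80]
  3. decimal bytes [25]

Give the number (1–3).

Key decimal bytes [176, 241, 37, 251, 3, 120, 210] = b0 f1 25 fb 03 78 d2 is 7 bytes > B = 3, so hash it first: H(key) = 0e, then zero-pad to 3 bytes: K' = 0e 00 00.
K' ⊕ ipad = 38 36 36; K' ⊕ opad = 52 5c 5c.
m1: inner = H(38 36 36 72) = 16; tag = H(52 5c 5c 16) = 20 ← matches
m2: inner = H(38 36 36 50) = f4; tag = H(52 5c 5c f4) = fe
m3: inner = H(38 36 36 19) = bd; tag = H(52 5c 5c bd) = c7

1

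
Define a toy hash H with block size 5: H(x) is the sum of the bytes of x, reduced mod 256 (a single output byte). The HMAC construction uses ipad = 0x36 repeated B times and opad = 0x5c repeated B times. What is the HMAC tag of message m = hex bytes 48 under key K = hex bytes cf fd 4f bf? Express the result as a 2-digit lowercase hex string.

ca

Key hex bytes cf fd 4f bf is 4 bytes ≤ B = 5; zero-pad to 5 bytes: K' = cf fd 4f bf 00.
K' ⊕ ipad = f9 cb 79 89 36.  K' ⊕ opad = 93 a1 13 e3 5c.
Inner input = (K'⊕ipad) ∥ m = f9 cb 79 89 36 ∥ 48.
Inner hash: sum = 249+203+121+137+54+72 = 836; mod 256 = 68 → 44.
Outer input = (K'⊕opad) ∥ inner = 93 a1 13 e3 5c ∥ 44.
Outer hash (tag): sum = 147+161+19+227+92+68 = 714; mod 256 = 202 → ca.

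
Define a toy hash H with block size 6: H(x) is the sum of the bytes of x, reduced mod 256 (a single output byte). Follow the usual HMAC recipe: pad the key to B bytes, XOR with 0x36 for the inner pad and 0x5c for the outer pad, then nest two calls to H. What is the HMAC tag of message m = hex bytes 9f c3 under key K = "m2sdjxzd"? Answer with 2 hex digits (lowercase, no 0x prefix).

a6

Key "m2sdjxzd" = 6d 32 73 64 6a 78 7a 64 is 8 bytes > B = 6, so hash it first: H(key) = 36, then zero-pad to 6 bytes: K' = 36 00 00 00 00 00.
K' ⊕ ipad = 00 36 36 36 36 36.  K' ⊕ opad = 6a 5c 5c 5c 5c 5c.
Inner input = (K'⊕ipad) ∥ m = 00 36 36 36 36 36 ∥ 9f c3.
Inner hash: sum = 0+54+54+54+54+54+159+195 = 624; mod 256 = 112 → 70.
Outer input = (K'⊕opad) ∥ inner = 6a 5c 5c 5c 5c 5c ∥ 70.
Outer hash (tag): sum = 106+92+92+92+92+92+112 = 678; mod 256 = 166 → a6.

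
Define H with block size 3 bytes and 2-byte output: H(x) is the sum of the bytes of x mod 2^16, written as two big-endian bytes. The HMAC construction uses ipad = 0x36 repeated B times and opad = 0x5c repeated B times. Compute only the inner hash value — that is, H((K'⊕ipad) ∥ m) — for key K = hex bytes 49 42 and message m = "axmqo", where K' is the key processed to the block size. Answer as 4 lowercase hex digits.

034f

Key hex bytes 49 42 is 2 bytes ≤ B = 3; zero-pad to 3 bytes: K' = 49 42 00.
K' ⊕ ipad = 7f 74 36.
Inner input = 7f 74 36 ∥ 61 78 6d 71 6f.
Inner hash: sum = 127+116+54+97+120+109+113+111 = 847 → 03 4f.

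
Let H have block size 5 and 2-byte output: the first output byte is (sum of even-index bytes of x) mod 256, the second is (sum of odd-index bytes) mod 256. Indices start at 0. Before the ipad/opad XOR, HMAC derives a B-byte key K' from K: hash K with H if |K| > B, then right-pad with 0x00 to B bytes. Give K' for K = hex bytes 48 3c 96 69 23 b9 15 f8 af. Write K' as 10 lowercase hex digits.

c556000000

|K| = 9 > B = 5, so first hash the key.
H(K): even-index sum = 453 mod 256 = 197; odd-index sum = 598 mod 256 = 86 → c5 56.
Zero-pad H(K) = c5 56 to 5 bytes: K' = c5 56 00 00 00.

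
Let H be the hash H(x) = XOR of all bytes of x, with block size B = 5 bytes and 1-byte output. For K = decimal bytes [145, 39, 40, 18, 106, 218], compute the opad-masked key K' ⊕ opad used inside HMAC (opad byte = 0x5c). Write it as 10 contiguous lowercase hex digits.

Key decimal bytes [145, 39, 40, 18, 106, 218] = 91 27 28 12 6a da is 6 bytes > B = 5, so hash it first: H(key) = 3c, then zero-pad to 5 bytes: K' = 3c 00 00 00 00.
XOR each byte with 0x5c: 3c⊕5c=60, 00⊕5c=5c, 00⊕5c=5c, 00⊕5c=5c, 00⊕5c=5c.

605c5c5c5c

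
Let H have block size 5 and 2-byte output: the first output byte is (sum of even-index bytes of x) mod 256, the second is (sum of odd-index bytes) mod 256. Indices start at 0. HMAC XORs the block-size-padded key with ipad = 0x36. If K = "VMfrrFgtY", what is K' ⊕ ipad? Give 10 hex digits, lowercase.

Key "VMfrrFgtY" = 56 4d 66 72 72 46 67 74 59 is 9 bytes > B = 5, so hash it first: H(key) = ee 79, then zero-pad to 5 bytes: K' = ee 79 00 00 00.
XOR each byte with 0x36: ee⊕36=d8, 79⊕36=4f, 00⊕36=36, 00⊕36=36, 00⊕36=36.

d84f363636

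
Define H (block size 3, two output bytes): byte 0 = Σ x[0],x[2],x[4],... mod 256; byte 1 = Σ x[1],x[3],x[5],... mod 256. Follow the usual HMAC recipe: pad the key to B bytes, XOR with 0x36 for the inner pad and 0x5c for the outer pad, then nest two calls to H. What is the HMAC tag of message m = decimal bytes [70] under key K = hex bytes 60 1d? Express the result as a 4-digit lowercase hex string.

09cd

Key hex bytes 60 1d is 2 bytes ≤ B = 3; zero-pad to 3 bytes: K' = 60 1d 00.
K' ⊕ ipad = 56 2b 36.  K' ⊕ opad = 3c 41 5c.
Inner input = (K'⊕ipad) ∥ m = 56 2b 36 ∥ 46.
Inner hash: even-index sum = 140 mod 256 = 140; odd-index sum = 113 mod 256 = 113 → 8c 71.
Outer input = (K'⊕opad) ∥ inner = 3c 41 5c ∥ 8c 71.
Outer hash (tag): even-index sum = 265 mod 256 = 9; odd-index sum = 205 mod 256 = 205 → 09 cd.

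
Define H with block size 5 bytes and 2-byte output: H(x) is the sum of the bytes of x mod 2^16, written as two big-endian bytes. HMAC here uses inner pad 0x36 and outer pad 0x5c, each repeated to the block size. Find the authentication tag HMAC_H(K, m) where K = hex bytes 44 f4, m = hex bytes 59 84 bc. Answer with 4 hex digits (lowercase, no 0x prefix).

Key hex bytes 44 f4 is 2 bytes ≤ B = 5; zero-pad to 5 bytes: K' = 44 f4 00 00 00.
K' ⊕ ipad = 72 c2 36 36 36.  K' ⊕ opad = 18 a8 5c 5c 5c.
Inner input = (K'⊕ipad) ∥ m = 72 c2 36 36 36 ∥ 59 84 bc.
Inner hash: sum = 114+194+54+54+54+89+132+188 = 879 → 03 6f.
Outer input = (K'⊕opad) ∥ inner = 18 a8 5c 5c 5c ∥ 03 6f.
Outer hash (tag): sum = 24+168+92+92+92+3+111 = 582 → 02 46.

0246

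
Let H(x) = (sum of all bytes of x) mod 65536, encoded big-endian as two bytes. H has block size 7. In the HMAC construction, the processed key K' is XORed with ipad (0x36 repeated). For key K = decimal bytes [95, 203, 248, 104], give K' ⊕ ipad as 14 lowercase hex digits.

Key decimal bytes [95, 203, 248, 104] = 5f cb f8 68 is 4 bytes ≤ B = 7; zero-pad to 7 bytes: K' = 5f cb f8 68 00 00 00.
XOR each byte with 0x36: 5f⊕36=69, cb⊕36=fd, f8⊕36=ce, 68⊕36=5e, 00⊕36=36, 00⊕36=36, 00⊕36=36.

69fdce5e363636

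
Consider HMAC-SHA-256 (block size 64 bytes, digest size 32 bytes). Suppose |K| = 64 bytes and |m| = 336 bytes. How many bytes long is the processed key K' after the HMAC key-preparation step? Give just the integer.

Key is 64 ≤ 64 bytes, zero-padded: |K'| = 64.

64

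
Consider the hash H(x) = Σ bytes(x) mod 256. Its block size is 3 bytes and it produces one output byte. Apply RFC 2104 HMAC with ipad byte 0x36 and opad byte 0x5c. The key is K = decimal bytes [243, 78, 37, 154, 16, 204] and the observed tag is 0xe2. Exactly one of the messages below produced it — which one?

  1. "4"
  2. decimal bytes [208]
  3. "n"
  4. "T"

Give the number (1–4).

4

Key decimal bytes [243, 78, 37, 154, 16, 204] = f3 4e 25 9a 10 cc is 6 bytes > B = 3, so hash it first: H(key) = dc, then zero-pad to 3 bytes: K' = dc 00 00.
K' ⊕ ipad = ea 36 36; K' ⊕ opad = 80 5c 5c.
m1: inner = H(ea 36 36 34) = 8a; tag = H(80 5c 5c 8a) = c2
m2: inner = H(ea 36 36 d0) = 26; tag = H(80 5c 5c 26) = 5e
m3: inner = H(ea 36 36 6e) = c4; tag = H(80 5c 5c c4) = fc
m4: inner = H(ea 36 36 54) = aa; tag = H(80 5c 5c aa) = e2 ← matches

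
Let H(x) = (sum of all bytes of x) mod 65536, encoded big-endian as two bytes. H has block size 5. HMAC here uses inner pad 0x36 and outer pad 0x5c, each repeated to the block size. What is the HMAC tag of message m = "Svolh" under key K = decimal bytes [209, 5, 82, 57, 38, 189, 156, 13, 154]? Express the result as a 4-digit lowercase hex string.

02e5

Key decimal bytes [209, 5, 82, 57, 38, 189, 156, 13, 154] = d1 05 52 39 26 bd 9c 0d 9a is 9 bytes > B = 5, so hash it first: H(key) = 03 87, then zero-pad to 5 bytes: K' = 03 87 00 00 00.
K' ⊕ ipad = 35 b1 36 36 36.  K' ⊕ opad = 5f db 5c 5c 5c.
Inner input = (K'⊕ipad) ∥ m = 35 b1 36 36 36 ∥ 53 76 6f 6c 68.
Inner hash: sum = 53+177+54+54+54+83+118+111+108+104 = 916 → 03 94.
Outer input = (K'⊕opad) ∥ inner = 5f db 5c 5c 5c ∥ 03 94.
Outer hash (tag): sum = 95+219+92+92+92+3+148 = 741 → 02 e5.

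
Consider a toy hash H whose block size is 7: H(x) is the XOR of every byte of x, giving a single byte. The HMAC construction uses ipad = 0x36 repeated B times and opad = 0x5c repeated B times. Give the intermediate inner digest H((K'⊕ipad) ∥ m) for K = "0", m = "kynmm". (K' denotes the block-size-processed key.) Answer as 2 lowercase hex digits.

7a

Key "0" = 30 is 1 byte ≤ B = 7; zero-pad to 7 bytes: K' = 30 00 00 00 00 00 00.
K' ⊕ ipad = 06 36 36 36 36 36 36.
Inner input = 06 36 36 36 36 36 36 ∥ 6b 79 6e 6d 6d.
Inner hash: XOR 06⊕36⊕36⊕36⊕36⊕36⊕36⊕6b⊕79⊕6e⊕6d⊕6d = 7a.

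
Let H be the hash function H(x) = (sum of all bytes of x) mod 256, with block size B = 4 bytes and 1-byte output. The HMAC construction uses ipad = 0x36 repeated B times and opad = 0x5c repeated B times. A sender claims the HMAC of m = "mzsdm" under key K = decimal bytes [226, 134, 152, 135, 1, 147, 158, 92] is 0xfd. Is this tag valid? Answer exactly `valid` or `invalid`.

Key decimal bytes [226, 134, 152, 135, 1, 147, 158, 92] = e2 86 98 87 01 93 9e 5c is 8 bytes > B = 4, so hash it first: H(key) = 15, then zero-pad to 4 bytes: K' = 15 00 00 00.
K' ⊕ ipad = 23 36 36 36; K' ⊕ opad = 49 5c 5c 5c.
Inner hash: sum = 35+54+54+54+109+122+115+100+109 = 752; mod 256 = 240 → f0.
Outer hash (recomputed tag): sum = 73+92+92+92+240 = 589; mod 256 = 77 → 4d.
Recomputed tag = 4d; claimed = fd → mismatch.

invalid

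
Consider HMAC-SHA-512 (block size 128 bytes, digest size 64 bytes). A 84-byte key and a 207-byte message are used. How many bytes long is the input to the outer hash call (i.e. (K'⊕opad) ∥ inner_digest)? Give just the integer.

Key is 84 ≤ 128 bytes, zero-padded: |K'| = 128.
Outer input = (K'⊕opad) ∥ H(inner) → 128 + 64 = 192 bytes.

192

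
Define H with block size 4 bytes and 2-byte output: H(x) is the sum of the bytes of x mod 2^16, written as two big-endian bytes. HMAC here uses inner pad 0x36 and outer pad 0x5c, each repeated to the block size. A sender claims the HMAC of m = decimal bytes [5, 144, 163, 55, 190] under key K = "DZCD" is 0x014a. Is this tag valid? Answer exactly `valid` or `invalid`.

Key "DZCD" = 44 5a 43 44 is exactly B = 4 bytes: K' = 44 5a 43 44.
K' ⊕ ipad = 72 6c 75 72; K' ⊕ opad = 18 06 1f 18.
Inner hash: sum = 114+108+117+114+5+144+163+55+190 = 1010 → 03 f2.
Outer hash (recomputed tag): sum = 24+6+31+24+3+242 = 330 → 01 4a.
Recomputed tag = 014a; claimed = 014a → match.

valid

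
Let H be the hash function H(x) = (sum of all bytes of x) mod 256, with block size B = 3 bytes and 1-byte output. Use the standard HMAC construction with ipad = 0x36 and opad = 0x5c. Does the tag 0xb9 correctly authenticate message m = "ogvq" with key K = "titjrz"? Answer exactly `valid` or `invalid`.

invalid

Key "titjrz" = 74 69 74 6a 72 7a is 6 bytes > B = 3, so hash it first: H(key) = a7, then zero-pad to 3 bytes: K' = a7 00 00.
K' ⊕ ipad = 91 36 36; K' ⊕ opad = fb 5c 5c.
Inner hash: sum = 145+54+54+111+103+118+113 = 698; mod 256 = 186 → ba.
Outer hash (recomputed tag): sum = 251+92+92+186 = 621; mod 256 = 109 → 6d.
Recomputed tag = 6d; claimed = b9 → mismatch.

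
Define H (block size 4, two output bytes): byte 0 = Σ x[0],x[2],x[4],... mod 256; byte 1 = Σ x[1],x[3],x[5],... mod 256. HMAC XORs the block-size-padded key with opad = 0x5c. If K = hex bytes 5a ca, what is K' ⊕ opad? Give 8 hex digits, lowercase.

Key hex bytes 5a ca is 2 bytes ≤ B = 4; zero-pad to 4 bytes: K' = 5a ca 00 00.
XOR each byte with 0x5c: 5a⊕5c=06, ca⊕5c=96, 00⊕5c=5c, 00⊕5c=5c.

06965c5c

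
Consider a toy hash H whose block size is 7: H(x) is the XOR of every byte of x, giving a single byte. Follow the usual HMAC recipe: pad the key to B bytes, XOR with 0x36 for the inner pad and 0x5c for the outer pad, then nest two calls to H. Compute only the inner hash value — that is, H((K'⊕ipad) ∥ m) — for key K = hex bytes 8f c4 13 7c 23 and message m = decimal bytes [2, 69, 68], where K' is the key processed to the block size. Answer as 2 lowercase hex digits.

32

Key hex bytes 8f c4 13 7c 23 is 5 bytes ≤ B = 7; zero-pad to 7 bytes: K' = 8f c4 13 7c 23 00 00.
K' ⊕ ipad = b9 f2 25 4a 15 36 36.
Inner input = b9 f2 25 4a 15 36 36 ∥ 02 45 44.
Inner hash: XOR b9⊕f2⊕25⊕4a⊕15⊕36⊕36⊕02⊕45⊕44 = 32.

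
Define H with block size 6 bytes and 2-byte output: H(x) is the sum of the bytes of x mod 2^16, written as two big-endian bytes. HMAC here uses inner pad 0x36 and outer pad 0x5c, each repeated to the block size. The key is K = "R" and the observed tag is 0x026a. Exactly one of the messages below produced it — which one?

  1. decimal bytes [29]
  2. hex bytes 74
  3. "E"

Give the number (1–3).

1

Key "R" = 52 is 1 byte ≤ B = 6; zero-pad to 6 bytes: K' = 52 00 00 00 00 00.
K' ⊕ ipad = 64 36 36 36 36 36; K' ⊕ opad = 0e 5c 5c 5c 5c 5c.
m1: inner = H(64 36 36 36 36 36 1d) = 01 8f; tag = H(0e 5c 5c 5c 5c 5c 01 8f) = 026a ← matches
m2: inner = H(64 36 36 36 36 36 74) = 01 e6; tag = H(0e 5c 5c 5c 5c 5c 01 e6) = 02c1
m3: inner = H(64 36 36 36 36 36 45) = 01 b7; tag = H(0e 5c 5c 5c 5c 5c 01 b7) = 0292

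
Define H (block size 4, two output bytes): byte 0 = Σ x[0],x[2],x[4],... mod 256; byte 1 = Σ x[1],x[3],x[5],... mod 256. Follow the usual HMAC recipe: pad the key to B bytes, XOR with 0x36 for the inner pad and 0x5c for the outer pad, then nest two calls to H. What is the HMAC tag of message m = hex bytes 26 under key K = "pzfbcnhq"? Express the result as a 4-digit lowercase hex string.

4c06

Key "pzfbcnhq" = 70 7a 66 62 63 6e 68 71 is 8 bytes > B = 4, so hash it first: H(key) = a1 bb, then zero-pad to 4 bytes: K' = a1 bb 00 00.
K' ⊕ ipad = 97 8d 36 36.  K' ⊕ opad = fd e7 5c 5c.
Inner input = (K'⊕ipad) ∥ m = 97 8d 36 36 ∥ 26.
Inner hash: even-index sum = 243 mod 256 = 243; odd-index sum = 195 mod 256 = 195 → f3 c3.
Outer input = (K'⊕opad) ∥ inner = fd e7 5c 5c ∥ f3 c3.
Outer hash (tag): even-index sum = 588 mod 256 = 76; odd-index sum = 518 mod 256 = 6 → 4c 06.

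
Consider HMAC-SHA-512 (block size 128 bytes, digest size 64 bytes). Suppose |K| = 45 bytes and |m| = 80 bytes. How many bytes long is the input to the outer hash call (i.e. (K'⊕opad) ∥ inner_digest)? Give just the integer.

Key is 45 ≤ 128 bytes, zero-padded: |K'| = 128.
Outer input = (K'⊕opad) ∥ H(inner) → 128 + 64 = 192 bytes.

192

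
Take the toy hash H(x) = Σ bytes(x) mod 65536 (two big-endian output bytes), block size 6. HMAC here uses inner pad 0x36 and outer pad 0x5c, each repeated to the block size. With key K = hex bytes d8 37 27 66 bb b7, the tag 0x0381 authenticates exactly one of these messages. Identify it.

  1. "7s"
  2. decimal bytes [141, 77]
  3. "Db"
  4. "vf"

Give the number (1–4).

1

Key hex bytes d8 37 27 66 bb b7 is exactly B = 6 bytes: K' = d8 37 27 66 bb b7.
K' ⊕ ipad = ee 01 11 50 8d 81; K' ⊕ opad = 84 6b 7b 3a e7 eb.
m1: inner = H(ee 01 11 50 8d 81 37 73) = 03 08; tag = H(84 6b 7b 3a e7 eb 03 08) = 0381 ← matches
m2: inner = H(ee 01 11 50 8d 81 8d 4d) = 03 38; tag = H(84 6b 7b 3a e7 eb 03 38) = 03b1
m3: inner = H(ee 01 11 50 8d 81 44 62) = 03 04; tag = H(84 6b 7b 3a e7 eb 03 04) = 037d
m4: inner = H(ee 01 11 50 8d 81 76 66) = 03 3a; tag = H(84 6b 7b 3a e7 eb 03 3a) = 03b3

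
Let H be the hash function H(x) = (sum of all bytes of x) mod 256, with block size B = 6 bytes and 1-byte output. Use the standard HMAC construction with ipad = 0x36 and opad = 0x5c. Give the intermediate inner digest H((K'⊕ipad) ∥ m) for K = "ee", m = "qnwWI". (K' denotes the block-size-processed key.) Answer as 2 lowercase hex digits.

74

Key "ee" = 65 65 is 2 bytes ≤ B = 6; zero-pad to 6 bytes: K' = 65 65 00 00 00 00.
K' ⊕ ipad = 53 53 36 36 36 36.
Inner input = 53 53 36 36 36 36 ∥ 71 6e 77 57 49.
Inner hash: sum = 83+83+54+54+54+54+113+110+119+87+73 = 884; mod 256 = 116 → 74.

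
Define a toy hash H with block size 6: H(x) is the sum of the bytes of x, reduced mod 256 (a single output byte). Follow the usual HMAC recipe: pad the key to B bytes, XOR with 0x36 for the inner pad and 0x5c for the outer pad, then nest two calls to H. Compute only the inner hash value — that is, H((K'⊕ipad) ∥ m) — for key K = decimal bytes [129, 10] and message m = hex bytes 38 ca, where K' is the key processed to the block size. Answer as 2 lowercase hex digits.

Key decimal bytes [129, 10] = 81 0a is 2 bytes ≤ B = 6; zero-pad to 6 bytes: K' = 81 0a 00 00 00 00.
K' ⊕ ipad = b7 3c 36 36 36 36.
Inner input = b7 3c 36 36 36 36 ∥ 38 ca.
Inner hash: sum = 183+60+54+54+54+54+56+202 = 717; mod 256 = 205 → cd.

cd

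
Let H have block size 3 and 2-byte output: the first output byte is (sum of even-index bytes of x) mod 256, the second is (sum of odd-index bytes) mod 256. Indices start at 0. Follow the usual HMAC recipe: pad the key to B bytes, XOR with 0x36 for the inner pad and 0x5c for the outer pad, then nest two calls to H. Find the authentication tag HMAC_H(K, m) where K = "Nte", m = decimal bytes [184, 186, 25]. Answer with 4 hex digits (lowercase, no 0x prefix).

Key "Nte" = 4e 74 65 is exactly B = 3 bytes: K' = 4e 74 65.
K' ⊕ ipad = 78 42 53.  K' ⊕ opad = 12 28 39.
Inner input = (K'⊕ipad) ∥ m = 78 42 53 ∥ b8 ba 19.
Inner hash: even-index sum = 389 mod 256 = 133; odd-index sum = 275 mod 256 = 19 → 85 13.
Outer input = (K'⊕opad) ∥ inner = 12 28 39 ∥ 85 13.
Outer hash (tag): even-index sum = 94 mod 256 = 94; odd-index sum = 173 mod 256 = 173 → 5e ad.

5ead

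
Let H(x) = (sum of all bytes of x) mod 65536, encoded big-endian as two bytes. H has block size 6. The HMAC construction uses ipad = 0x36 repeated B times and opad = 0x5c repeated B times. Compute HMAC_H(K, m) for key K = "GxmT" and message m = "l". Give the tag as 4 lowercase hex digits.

0186

Key "GxmT" = 47 78 6d 54 is 4 bytes ≤ B = 6; zero-pad to 6 bytes: K' = 47 78 6d 54 00 00.
K' ⊕ ipad = 71 4e 5b 62 36 36.  K' ⊕ opad = 1b 24 31 08 5c 5c.
Inner input = (K'⊕ipad) ∥ m = 71 4e 5b 62 36 36 ∥ 6c.
Inner hash: sum = 113+78+91+98+54+54+108 = 596 → 02 54.
Outer input = (K'⊕opad) ∥ inner = 1b 24 31 08 5c 5c ∥ 02 54.
Outer hash (tag): sum = 27+36+49+8+92+92+2+84 = 390 → 01 86.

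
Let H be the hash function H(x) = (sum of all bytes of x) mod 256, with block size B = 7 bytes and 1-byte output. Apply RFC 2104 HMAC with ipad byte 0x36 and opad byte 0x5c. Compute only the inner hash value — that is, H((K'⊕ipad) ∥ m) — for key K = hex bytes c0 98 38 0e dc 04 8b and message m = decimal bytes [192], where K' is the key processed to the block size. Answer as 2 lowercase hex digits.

Key hex bytes c0 98 38 0e dc 04 8b is exactly B = 7 bytes: K' = c0 98 38 0e dc 04 8b.
K' ⊕ ipad = f6 ae 0e 38 ea 32 bd.
Inner input = f6 ae 0e 38 ea 32 bd ∥ c0.
Inner hash: sum = 246+174+14+56+234+50+189+192 = 1155; mod 256 = 131 → 83.

83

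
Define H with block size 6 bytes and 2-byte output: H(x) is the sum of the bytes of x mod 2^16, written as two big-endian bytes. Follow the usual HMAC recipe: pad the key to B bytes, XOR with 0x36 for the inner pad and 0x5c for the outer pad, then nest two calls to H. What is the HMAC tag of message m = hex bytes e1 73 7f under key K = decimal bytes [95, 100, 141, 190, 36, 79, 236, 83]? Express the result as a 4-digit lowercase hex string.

Key decimal bytes [95, 100, 141, 190, 36, 79, 236, 83] = 5f 64 8d be 24 4f ec 53 is 8 bytes > B = 6, so hash it first: H(key) = 03 c0, then zero-pad to 6 bytes: K' = 03 c0 00 00 00 00.
K' ⊕ ipad = 35 f6 36 36 36 36.  K' ⊕ opad = 5f 9c 5c 5c 5c 5c.
Inner input = (K'⊕ipad) ∥ m = 35 f6 36 36 36 36 ∥ e1 73 7f.
Inner hash: sum = 53+246+54+54+54+54+225+115+127 = 982 → 03 d6.
Outer input = (K'⊕opad) ∥ inner = 5f 9c 5c 5c 5c 5c ∥ 03 d6.
Outer hash (tag): sum = 95+156+92+92+92+92+3+214 = 836 → 03 44.

0344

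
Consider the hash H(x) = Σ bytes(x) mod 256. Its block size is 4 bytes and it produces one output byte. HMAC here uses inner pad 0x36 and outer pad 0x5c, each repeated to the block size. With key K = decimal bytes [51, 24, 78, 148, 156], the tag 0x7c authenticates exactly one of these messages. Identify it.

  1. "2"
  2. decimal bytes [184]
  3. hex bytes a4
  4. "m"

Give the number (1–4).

Key decimal bytes [51, 24, 78, 148, 156] = 33 18 4e 94 9c is 5 bytes > B = 4, so hash it first: H(key) = c9, then zero-pad to 4 bytes: K' = c9 00 00 00.
K' ⊕ ipad = ff 36 36 36; K' ⊕ opad = 95 5c 5c 5c.
m1: inner = H(ff 36 36 36 32) = d3; tag = H(95 5c 5c 5c d3) = 7c ← matches
m2: inner = H(ff 36 36 36 b8) = 59; tag = H(95 5c 5c 5c 59) = 02
m3: inner = H(ff 36 36 36 a4) = 45; tag = H(95 5c 5c 5c 45) = ee
m4: inner = H(ff 36 36 36 6d) = 0e; tag = H(95 5c 5c 5c 0e) = b7

1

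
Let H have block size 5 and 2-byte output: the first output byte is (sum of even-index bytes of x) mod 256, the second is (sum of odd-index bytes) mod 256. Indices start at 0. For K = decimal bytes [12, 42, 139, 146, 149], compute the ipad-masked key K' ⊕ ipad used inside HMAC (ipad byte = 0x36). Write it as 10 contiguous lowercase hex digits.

Key decimal bytes [12, 42, 139, 146, 149] = 0c 2a 8b 92 95 is exactly B = 5 bytes: K' = 0c 2a 8b 92 95.
XOR each byte with 0x36: 0c⊕36=3a, 2a⊕36=1c, 8b⊕36=bd, 92⊕36=a4, 95⊕36=a3.

3a1cbda4a3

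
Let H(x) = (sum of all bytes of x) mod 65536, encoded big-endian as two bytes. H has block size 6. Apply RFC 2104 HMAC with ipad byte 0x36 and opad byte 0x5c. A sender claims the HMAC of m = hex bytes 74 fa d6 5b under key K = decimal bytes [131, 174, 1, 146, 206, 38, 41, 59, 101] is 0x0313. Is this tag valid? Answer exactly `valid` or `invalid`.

valid

Key decimal bytes [131, 174, 1, 146, 206, 38, 41, 59, 101] = 83 ae 01 92 ce 26 29 3b 65 is 9 bytes > B = 6, so hash it first: H(key) = 03 81, then zero-pad to 6 bytes: K' = 03 81 00 00 00 00.
K' ⊕ ipad = 35 b7 36 36 36 36; K' ⊕ opad = 5f dd 5c 5c 5c 5c.
Inner hash: sum = 53+183+54+54+54+54+116+250+214+91 = 1123 → 04 63.
Outer hash (recomputed tag): sum = 95+221+92+92+92+92+4+99 = 787 → 03 13.
Recomputed tag = 0313; claimed = 0313 → match.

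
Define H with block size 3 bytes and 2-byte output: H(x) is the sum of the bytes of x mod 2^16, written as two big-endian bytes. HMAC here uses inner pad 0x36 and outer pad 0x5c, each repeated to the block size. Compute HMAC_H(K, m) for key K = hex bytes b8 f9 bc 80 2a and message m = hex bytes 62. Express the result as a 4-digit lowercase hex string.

Key hex bytes b8 f9 bc 80 2a is 5 bytes > B = 3, so hash it first: H(key) = 03 17, then zero-pad to 3 bytes: K' = 03 17 00.
K' ⊕ ipad = 35 21 36.  K' ⊕ opad = 5f 4b 5c.
Inner input = (K'⊕ipad) ∥ m = 35 21 36 ∥ 62.
Inner hash: sum = 53+33+54+98 = 238 → 00 ee.
Outer input = (K'⊕opad) ∥ inner = 5f 4b 5c ∥ 00 ee.
Outer hash (tag): sum = 95+75+92+0+238 = 500 → 01 f4.

01f4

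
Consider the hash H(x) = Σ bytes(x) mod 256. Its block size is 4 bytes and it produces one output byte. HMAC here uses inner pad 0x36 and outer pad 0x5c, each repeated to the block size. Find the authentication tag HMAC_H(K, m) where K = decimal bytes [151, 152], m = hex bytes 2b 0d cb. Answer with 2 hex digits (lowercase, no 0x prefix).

Key decimal bytes [151, 152] = 97 98 is 2 bytes ≤ B = 4; zero-pad to 4 bytes: K' = 97 98 00 00.
K' ⊕ ipad = a1 ae 36 36.  K' ⊕ opad = cb c4 5c 5c.
Inner input = (K'⊕ipad) ∥ m = a1 ae 36 36 ∥ 2b 0d cb.
Inner hash: sum = 161+174+54+54+43+13+203 = 702; mod 256 = 190 → be.
Outer input = (K'⊕opad) ∥ inner = cb c4 5c 5c ∥ be.
Outer hash (tag): sum = 203+196+92+92+190 = 773; mod 256 = 5 → 05.

05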